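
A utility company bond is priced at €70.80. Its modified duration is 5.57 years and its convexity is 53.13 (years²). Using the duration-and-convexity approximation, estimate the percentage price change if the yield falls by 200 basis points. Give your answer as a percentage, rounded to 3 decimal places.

Duration effect: -D_mod·Δy = -5.57 × (-0.02) = +0.111400
Convexity effect: ½·C·(Δy)² = 0.5 × 53.13 × (-0.02)² = +0.0106260
ΔP/P ≈ +0.111400 + 0.0106260 = +0.122026
= +12.2026%.

+12.203%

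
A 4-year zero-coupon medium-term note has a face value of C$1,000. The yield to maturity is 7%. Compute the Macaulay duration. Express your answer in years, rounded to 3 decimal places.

4.000 years

A zero-coupon bond has a single cash flow at maturity, so its Macaulay duration equals its maturity: 4 years.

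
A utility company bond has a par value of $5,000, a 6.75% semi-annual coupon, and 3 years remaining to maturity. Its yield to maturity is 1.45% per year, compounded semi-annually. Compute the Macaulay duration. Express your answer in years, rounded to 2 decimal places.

Periodic yield y = 0.00725. Discount each cash flow and weight by its period:
  t   CF        PV=CF/(1+0.00725)^t    t·PV
  1       168.75       167.5354       167.5354
  2       168.75       166.3295       332.6590
  3       168.75       165.1323       495.3968
  4       168.75       163.9437       655.7747
  5       168.75       162.7636       813.8182
  6     5,168.75     4,949.5062    29,697.0371
  Σ                  5,775.2106    32,162.2211
Price P = Σ PV = 5,775.2106.
Macaulay duration = Σ(t·PV) / P = 32,162.2211 / 5,775.2106 = 5.56901 half-year periods.
In years: 5.56901 / 2 = 2.78451 years.

2.78 years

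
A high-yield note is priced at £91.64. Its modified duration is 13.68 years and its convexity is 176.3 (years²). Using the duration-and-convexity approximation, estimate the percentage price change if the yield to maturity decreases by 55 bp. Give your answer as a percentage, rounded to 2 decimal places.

+7.79%

Duration effect: -D_mod·Δy = -13.68 × (-0.0055) = +0.075240
Convexity effect: ½·C·(Δy)² = 0.5 × 176.3 × (-0.0055)² = +0.0026665375
ΔP/P ≈ +0.075240 + 0.0026665375 = +0.0779065375
= +7.79065375%.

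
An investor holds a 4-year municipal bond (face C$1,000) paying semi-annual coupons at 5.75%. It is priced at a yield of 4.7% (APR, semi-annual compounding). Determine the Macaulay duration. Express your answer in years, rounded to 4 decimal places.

Periodic yield y = 0.0235. Discount each cash flow and weight by its period:
  t   CF        PV=CF/(1+0.0235)^t    t·PV
  1        28.75        28.0899        28.0899
  2        28.75        27.4449        54.8899
  3        28.75        26.8148        80.4444
  4        28.75        26.1991       104.7964
  5        28.75        25.5976       127.9878
  6        28.75        25.0098       150.0590
  7        28.75        24.4356       171.0492
  8     1,028.75       854.2934     6,834.3475
  Σ                  1,037.8851     7,551.6640
Price P = Σ PV = 1,037.8851.
Macaulay duration = Σ(t·PV) / P = 7,551.6640 / 1,037.8851 = 7.27601 half-year periods.
In years: 7.27601 / 2 = 3.63801 years.

3.6380 years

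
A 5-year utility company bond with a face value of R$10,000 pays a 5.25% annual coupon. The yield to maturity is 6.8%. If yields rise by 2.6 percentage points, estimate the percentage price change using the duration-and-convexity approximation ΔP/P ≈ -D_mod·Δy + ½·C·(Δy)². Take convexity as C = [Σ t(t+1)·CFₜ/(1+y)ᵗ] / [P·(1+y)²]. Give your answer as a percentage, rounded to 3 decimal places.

-10.200%

With y = 0.068:
  t   CF        PV=CF/(1+0.068)^t    t·PV        t(t+1)·PV
  1       525.00       491.5730       491.5730         983.1461
  2       525.00       460.2744       920.5488       2,761.6463
  3       525.00       430.9685     1,292.9056       5,171.6222
  4       525.00       403.5286     1,614.1143       8,070.5715
  5    10,525.00     7,574.7070    37,873.5352     227,241.2114
  Σ                  9,361.0515    42,192.6769     244,228.1974
P = 9,361.0515; D_Mac = 4.50726 yrs; D_mod = 4.22028 yrs; C = 22.87329.
Duration effect: -4.22028 × (+0.026) = -0.109727
Convexity effect: 0.5 × 22.87329 × (0.026)² = +0.0077312
ΔP/P ≈ -0.109727 + 0.0077312 = -0.101996 = -10.1996%.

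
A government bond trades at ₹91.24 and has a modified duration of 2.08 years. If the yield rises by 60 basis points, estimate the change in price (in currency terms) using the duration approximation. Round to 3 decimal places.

Duration approximation: ΔP/P ≈ -D_mod · Δy = -2.08 × (+0.006) = -0.012480.
ΔP ≈ 91.24 × (-0.012480) = -1.1386752.

-₹1.139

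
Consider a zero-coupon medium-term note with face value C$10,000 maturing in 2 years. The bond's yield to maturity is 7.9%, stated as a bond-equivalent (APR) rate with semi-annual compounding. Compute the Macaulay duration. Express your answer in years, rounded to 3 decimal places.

A zero-coupon bond has a single cash flow at maturity, so its Macaulay duration equals its maturity: 2 years.
(Equivalently: 4 semi-annual periods ÷ 2 = 2 years.)

2.000 years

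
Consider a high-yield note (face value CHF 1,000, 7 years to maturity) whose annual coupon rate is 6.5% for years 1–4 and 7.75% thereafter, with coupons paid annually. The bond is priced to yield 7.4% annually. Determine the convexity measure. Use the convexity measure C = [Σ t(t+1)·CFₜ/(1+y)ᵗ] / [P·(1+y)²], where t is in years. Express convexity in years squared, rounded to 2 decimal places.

37.66

With y = 0.074:
  t   CF        PV=CF/(1+0.074)^t    t·PV        t(t+1)·PV
  1        65.00        60.5214        60.5214         121.0428
  2        65.00        56.3514       112.7028         338.1085
  3        65.00        52.4687       157.4062         629.6247
  4        65.00        48.8536       195.4142         977.0712
  5        77.50        54.2351       271.1754       1,627.0524
  6        77.50        50.4982       302.9893       2,120.9250
  7     1,077.50       653.7133     4,575.9930      36,607.9438
  Σ                    976.6417     5,676.2023      42,421.7685
P = 976.6417.
Convexity = Σ t(t+1)·PV / [P·(1+y)²] = 42,421.7685 / (976.6417 × 1.153476) = 37.65693.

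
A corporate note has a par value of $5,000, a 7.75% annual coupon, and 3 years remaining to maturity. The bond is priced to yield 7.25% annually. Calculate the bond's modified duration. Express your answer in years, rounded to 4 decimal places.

2.6022 years

Periodic yield y = 0.0725. First find Macaulay duration:
  t   CF        PV=CF/(1+0.0725)^t    t·PV
  1       387.50       361.3054       361.3054
  2       387.50       336.8815       673.7629
  3     5,387.50     4,367.1226    13,101.3677
  Σ                  5,065.3094    14,136.4360
P = 5,065.3094; Macaulay duration = 14,136.4360 / 5,065.3094 = 2.79083 years.
Modified duration = D_Mac / (1 + y) = 2.79083 / 1.0725 = 2.60218 years.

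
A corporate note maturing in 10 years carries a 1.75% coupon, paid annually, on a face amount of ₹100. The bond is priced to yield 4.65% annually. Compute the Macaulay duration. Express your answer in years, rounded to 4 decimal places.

9.1325 years

Periodic yield y = 0.0465. Discount each cash flow and weight by its year:
  t   CF        PV=CF/(1+0.0465)^t    t·PV
  1         1.75         1.6722         1.6722
  2         1.75         1.5979         3.1959
  3         1.75         1.5269         4.5808
  4         1.75         1.4591         5.8363
  5         1.75         1.3943         6.9713
  6         1.75         1.3323         7.9938
  7         1.75         1.2731         8.9117
  8         1.75         1.2165         9.7323
  9         1.75         1.1625        10.4623
  10      101.75        64.5866       645.8655
  Σ                     77.2214       705.2221
Price P = Σ PV = 77.2214.
Macaulay duration = Σ(t·PV) / P = 705.2221 / 77.2214 = 9.13247 years.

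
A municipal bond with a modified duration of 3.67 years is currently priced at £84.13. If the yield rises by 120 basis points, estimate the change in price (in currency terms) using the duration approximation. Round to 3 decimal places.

Duration approximation: ΔP/P ≈ -D_mod · Δy = -3.67 × (+0.012) = -0.044040.
ΔP ≈ 84.13 × (-0.044040) = -3.7050852.

-£3.705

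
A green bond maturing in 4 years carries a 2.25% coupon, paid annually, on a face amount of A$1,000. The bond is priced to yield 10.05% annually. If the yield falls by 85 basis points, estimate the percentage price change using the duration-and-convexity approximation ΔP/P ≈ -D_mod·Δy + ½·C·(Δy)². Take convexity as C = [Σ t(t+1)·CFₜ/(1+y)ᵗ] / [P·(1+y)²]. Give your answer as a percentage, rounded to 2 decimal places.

+3.03%

With y = 0.1005:
  t   CF        PV=CF/(1+0.1005)^t    t·PV        t(t+1)·PV
  1        22.50        20.4453        20.4453          40.8905
  2        22.50        18.5781        37.1563         111.4689
  3        22.50        16.8816        50.6447         202.5786
  4     1,022.50       697.1129     2,788.4517      13,942.2583
  Σ                    753.0179     2,896.6979      14,297.1963
P = 753.0179; D_Mac = 3.84679 yrs; D_mod = 3.49549 yrs; C = 15.67709.
Duration effect: -3.49549 × (-0.0085) = +0.029712
Convexity effect: 0.5 × 15.67709 × (-0.0085)² = +0.0005663
ΔP/P ≈ +0.029712 + 0.0005663 = +0.030278 = +3.0278%.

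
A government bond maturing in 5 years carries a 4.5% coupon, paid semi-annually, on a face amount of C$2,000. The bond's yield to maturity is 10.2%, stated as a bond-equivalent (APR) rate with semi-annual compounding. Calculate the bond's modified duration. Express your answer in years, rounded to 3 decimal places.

4.240 years

Periodic yield y = 0.051. First find Macaulay duration:
  t   CF        PV=CF/(1+0.051)^t    t·PV
  1        45.00        42.8164        42.8164
  2        45.00        40.7387        81.4774
  3        45.00        38.7618       116.2855
  4        45.00        36.8809       147.5236
  5        45.00        35.0913       175.4563
  6        45.00        33.3884       200.3307
  7        45.00        31.7683       222.3779
  8        45.00        30.2267       241.8136
  9        45.00        28.7599       258.8395
  10    2,045.00     1,243.5583    12,435.5830
  Σ                  1,561.9907    13,922.5039
P = 1,561.9907; Macaulay duration = 13,922.5039 / 1,561.9907 = 8.91331 half-year periods = 4.45665 years.
Modified duration = D_Mac / (1 + y) = 4.45665 / 1.051 = 4.24039 years.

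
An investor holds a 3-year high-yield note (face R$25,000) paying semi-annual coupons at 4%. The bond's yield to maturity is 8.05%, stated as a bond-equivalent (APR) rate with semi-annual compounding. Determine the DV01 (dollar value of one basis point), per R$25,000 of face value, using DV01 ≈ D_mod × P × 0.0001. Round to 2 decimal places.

Periodic yield y = 0.04025.
  t   CF        PV=CF/(1+0.04025)^t    t·PV
  1       500.00       480.6537       480.6537
  2       500.00       462.0559       924.1119
  3       500.00       444.1778     1,332.5333
  4       500.00       426.9914     1,707.9655
  5       500.00       410.4700     2,052.3498
  6    25,500.00    20,123.9780   120,743.8679
  Σ                 22,348.3267   127,241.4822
P = 22,348.3267; D_Mac = 5.69356 half-year periods = 2.84678 yrs; D_mod = 2.73663 yrs.
DV01 ≈ 2.73663 × 22,348.3267 × 0.0001 = 6.115909.

R$6.12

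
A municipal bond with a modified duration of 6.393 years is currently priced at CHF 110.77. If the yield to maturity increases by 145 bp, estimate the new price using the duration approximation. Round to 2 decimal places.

Duration approximation: ΔP/P ≈ -D_mod · Δy = -6.393 × (+0.0145) = -0.0926985.
New price ≈ 110.77 × (1 - 0.0926985) = 100.501787155.

CHF 100.50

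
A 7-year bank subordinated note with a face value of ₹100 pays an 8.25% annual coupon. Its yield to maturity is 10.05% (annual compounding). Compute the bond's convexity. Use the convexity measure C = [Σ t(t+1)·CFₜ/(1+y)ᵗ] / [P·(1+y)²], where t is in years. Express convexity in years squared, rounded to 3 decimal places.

With y = 0.1005:
  t   CF        PV=CF/(1+0.1005)^t    t·PV        t(t+1)·PV
  1         8.25         7.4966         7.4966          14.9932
  2         8.25         6.8120        13.6240          40.8719
  3         8.25         6.1899        18.5697          74.2788
  4         8.25         5.6246        22.4985         112.4925
  5         8.25         5.1110        25.5549         153.3292
  6         8.25         4.6442        27.8654         195.0576
  7       108.25        55.3729       387.6106       3,100.8846
  Σ                     91.2513       503.2196       3,691.9080
P = 91.2513.
Convexity = Σ t(t+1)·PV / [P·(1+y)²] = 3,691.9080 / (91.2513 × 1.211100) = 33.40657.

33.407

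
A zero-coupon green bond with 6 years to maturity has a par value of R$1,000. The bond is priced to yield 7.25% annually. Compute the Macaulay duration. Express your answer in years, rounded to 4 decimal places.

A zero-coupon bond has a single cash flow at maturity, so its Macaulay duration equals its maturity: 6 years.

6.0000 years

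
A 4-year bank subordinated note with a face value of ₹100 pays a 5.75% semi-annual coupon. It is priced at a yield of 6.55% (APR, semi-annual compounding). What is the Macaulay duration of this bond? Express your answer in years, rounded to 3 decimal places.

Periodic yield y = 0.03275. Discount each cash flow and weight by its period:
  t   CF        PV=CF/(1+0.03275)^t    t·PV
  1        2.875         2.7838         2.7838
  2        2.875         2.6956         5.3911
  3        2.875         2.6101         7.8302
  4        2.875         2.5273        10.1092
  5        2.875         2.4472        12.2358
  6        2.875         2.3696        14.2173
  7        2.875         2.2944        16.0609
  8      102.875        79.4965       635.9723
  Σ                     97.2244       704.6006
Price P = Σ PV = 97.2244.
Macaulay duration = Σ(t·PV) / P = 704.6006 / 97.2244 = 7.24716 half-year periods.
In years: 7.24716 / 2 = 3.62358 years.

3.624 years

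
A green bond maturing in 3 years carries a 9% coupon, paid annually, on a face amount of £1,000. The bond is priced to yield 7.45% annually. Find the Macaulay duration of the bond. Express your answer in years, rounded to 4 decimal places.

Periodic yield y = 0.0745. Discount each cash flow and weight by its year:
  t   CF        PV=CF/(1+0.0745)^t    t·PV
  1        90.00        83.7599        83.7599
  2        90.00        77.9524       155.9049
  3     1,090.00       878.6324     2,635.8973
  Σ                  1,040.3448     2,875.5621
Price P = Σ PV = 1,040.3448.
Macaulay duration = Σ(t·PV) / P = 2,875.5621 / 1,040.3448 = 2.76405 years.

2.7640 years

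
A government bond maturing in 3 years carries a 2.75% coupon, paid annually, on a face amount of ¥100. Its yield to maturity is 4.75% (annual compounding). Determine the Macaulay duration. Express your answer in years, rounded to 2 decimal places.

Periodic yield y = 0.0475. Discount each cash flow and weight by its year:
  t   CF        PV=CF/(1+0.0475)^t    t·PV
  1         2.75         2.6253         2.6253
  2         2.75         2.5063         5.0125
  3       102.75        89.3963       268.1890
  Σ                     94.5279       275.8268
Price P = Σ PV = 94.5279.
Macaulay duration = Σ(t·PV) / P = 275.8268 / 94.5279 = 2.91794 years.

2.92 years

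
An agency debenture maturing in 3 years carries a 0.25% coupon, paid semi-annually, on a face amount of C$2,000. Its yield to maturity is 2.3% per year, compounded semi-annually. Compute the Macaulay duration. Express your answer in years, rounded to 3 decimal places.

2.990 years

Periodic yield y = 0.0115. Discount each cash flow and weight by its period:
  t   CF        PV=CF/(1+0.0115)^t    t·PV
  1         2.50         2.4716         2.4716
  2         2.50         2.4435         4.8870
  3         2.50         2.4157         7.2471
  4         2.50         2.3882         9.5529
  5         2.50         2.3611        11.8054
  6     2,002.50     1,869.7227    11,218.3362
  Σ                  1,881.8028    11,254.3002
Price P = Σ PV = 1,881.8028.
Macaulay duration = Σ(t·PV) / P = 11,254.3002 / 1,881.8028 = 5.98059 half-year periods.
In years: 5.98059 / 2 = 2.99030 years.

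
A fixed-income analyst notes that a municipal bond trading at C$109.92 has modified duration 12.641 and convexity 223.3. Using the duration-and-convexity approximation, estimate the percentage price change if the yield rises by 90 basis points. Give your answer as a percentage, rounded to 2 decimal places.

Duration effect: -D_mod·Δy = -12.641 × (+0.009) = -0.113769
Convexity effect: ½·C·(Δy)² = 0.5 × 223.3 × (0.009)² = +0.00904365
ΔP/P ≈ -0.113769 + 0.00904365 = -0.10472535
= -10.472535%.

-10.47%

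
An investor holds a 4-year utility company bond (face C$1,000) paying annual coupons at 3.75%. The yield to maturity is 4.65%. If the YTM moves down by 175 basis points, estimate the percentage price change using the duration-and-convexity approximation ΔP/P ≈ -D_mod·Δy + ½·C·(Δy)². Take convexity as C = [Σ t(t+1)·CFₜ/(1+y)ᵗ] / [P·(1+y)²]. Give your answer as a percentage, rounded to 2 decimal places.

With y = 0.0465:
  t   CF        PV=CF/(1+0.0465)^t    t·PV        t(t+1)·PV
  1        37.50        35.8337        35.8337          71.6675
  2        37.50        34.2415        68.4830         205.4490
  3        37.50        32.7200        98.1601         392.6402
  4     1,037.50       865.0300     3,460.1200      17,300.6002
  Σ                    967.8253     3,662.5968      17,970.3569
P = 967.8253; D_Mac = 3.78436 yrs; D_mod = 3.61620 yrs; C = 16.95436.
Duration effect: -3.61620 × (-0.0175) = +0.063284
Convexity effect: 0.5 × 16.95436 × (-0.0175)² = +0.0025961
ΔP/P ≈ +0.063284 + 0.0025961 = +0.065880 = +6.5880%.

+6.59%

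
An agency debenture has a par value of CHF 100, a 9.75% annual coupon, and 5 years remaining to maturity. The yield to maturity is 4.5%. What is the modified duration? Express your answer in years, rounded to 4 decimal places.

Periodic yield y = 0.045. First find Macaulay duration:
  t   CF        PV=CF/(1+0.045)^t    t·PV
  1         9.75         9.3301         9.3301
  2         9.75         8.9284        17.8567
  3         9.75         8.5439        25.6317
  4         9.75         8.1760        32.7039
  5       109.75        88.0690       440.3450
  Σ                    123.0474       525.8675
P = 123.0474; Macaulay duration = 525.8675 / 123.0474 = 4.27370 years.
Modified duration = D_Mac / (1 + y) = 4.27370 / 1.045 = 4.08966 years.

4.0897 years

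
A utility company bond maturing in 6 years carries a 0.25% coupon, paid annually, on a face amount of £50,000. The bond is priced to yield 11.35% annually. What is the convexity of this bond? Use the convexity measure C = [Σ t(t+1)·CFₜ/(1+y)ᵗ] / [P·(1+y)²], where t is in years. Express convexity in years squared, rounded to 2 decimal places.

With y = 0.1135:
  t   CF        PV=CF/(1+0.1135)^t    t·PV        t(t+1)·PV
  1       125.00       112.2586       112.2586         224.5173
  2       125.00       100.8160       201.6321         604.8962
  3       125.00        90.5398       271.6193       1,086.4771
  4       125.00        81.3110       325.2439       1,626.2193
  5       125.00        73.0229       365.1144       2,190.6861
  6    50,125.00    26,297.4148   157,784.4890   1,104,491.4233
  Σ                 26,755.3631   159,060.3573   1,110,224.2194
P = 26,755.3631.
Convexity = Σ t(t+1)·PV / [P·(1+y)²] = 1,110,224.2194 / (26,755.3631 × 1.239882) = 33.46720.

33.47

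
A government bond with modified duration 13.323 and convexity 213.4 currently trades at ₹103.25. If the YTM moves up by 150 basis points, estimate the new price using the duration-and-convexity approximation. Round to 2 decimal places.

₹85.09

Duration effect: -D_mod·Δy = -13.323 × (+0.015) = -0.199845
Convexity effect: ½·C·(Δy)² = 0.5 × 213.4 × (0.015)² = +0.0240075
ΔP/P ≈ -0.199845 + 0.0240075 = -0.1758375
New price ≈ 103.25 × (1 - 0.1758375) = 85.094778125.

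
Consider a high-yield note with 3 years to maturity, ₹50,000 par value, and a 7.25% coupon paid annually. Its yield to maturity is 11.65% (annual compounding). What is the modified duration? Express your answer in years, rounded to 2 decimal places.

Periodic yield y = 0.1165. First find Macaulay duration:
  t   CF        PV=CF/(1+0.1165)^t    t·PV
  1     3,625.00     3,246.7532     3,246.7532
  2     3,625.00     2,907.9742     5,815.9485
  3    53,625.00    38,529.3004   115,587.9011
  Σ                 44,684.0279   124,650.6028
P = 44,684.0279; Macaulay duration = 124,650.6028 / 44,684.0279 = 2.78960 years.
Modified duration = D_Mac / (1 + y) = 2.78960 / 1.1165 = 2.49852 years.

2.50 years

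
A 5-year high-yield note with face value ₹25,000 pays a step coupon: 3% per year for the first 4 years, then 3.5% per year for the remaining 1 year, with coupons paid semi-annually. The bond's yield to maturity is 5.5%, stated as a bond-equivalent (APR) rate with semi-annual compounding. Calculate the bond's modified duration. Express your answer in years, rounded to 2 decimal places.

4.53 years

Periodic yield y = 0.0275. First find Macaulay duration:
  t   CF        PV=CF/(1+0.0275)^t    t·PV
  1       375.00       364.9635       364.9635
  2       375.00       355.1956       710.3912
  3       375.00       345.6892     1,037.0675
  4       375.00       336.4372     1,345.7486
  5       375.00       327.4327     1,637.1637
  6       375.00       318.6693     1,912.0161
  7       375.00       310.1405     2,170.9834
  8       375.00       301.8399     2,414.7191
  9       437.50       342.7217     3,084.4952
  10   25,437.50    19,393.4967   193,934.9672
  Σ                 22,396.5863   208,612.5155
P = 22,396.5863; Macaulay duration = 208,612.5155 / 22,396.5863 = 9.31448 half-year periods = 4.65724 years.
Modified duration = D_Mac / (1 + y) = 4.65724 / 1.0275 = 4.53259 years.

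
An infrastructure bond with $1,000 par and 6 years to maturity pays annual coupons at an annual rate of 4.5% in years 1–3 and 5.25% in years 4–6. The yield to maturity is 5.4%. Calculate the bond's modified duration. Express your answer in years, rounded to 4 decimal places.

5.0912 years

Periodic yield y = 0.054. First find Macaulay duration:
  t   CF        PV=CF/(1+0.054)^t    t·PV
  1        45.00        42.6945        42.6945
  2        45.00        40.5071        81.0142
  3        45.00        38.4318       115.2954
  4        52.50        42.5399       170.1598
  5        52.50        40.3605       201.8024
  6     1,052.50       767.6768     4,606.0610
  Σ                    972.2107     5,217.0273
P = 972.2107; Macaulay duration = 5,217.0273 / 972.2107 = 5.36615 years.
Modified duration = D_Mac / (1 + y) = 5.36615 / 1.054 = 5.09122 years.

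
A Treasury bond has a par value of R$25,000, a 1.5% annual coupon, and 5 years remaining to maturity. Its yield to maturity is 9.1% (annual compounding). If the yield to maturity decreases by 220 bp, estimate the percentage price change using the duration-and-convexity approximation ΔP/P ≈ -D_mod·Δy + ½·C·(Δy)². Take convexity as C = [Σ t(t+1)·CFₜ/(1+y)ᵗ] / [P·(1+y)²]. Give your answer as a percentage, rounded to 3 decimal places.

With y = 0.091:
  t   CF        PV=CF/(1+0.091)^t    t·PV        t(t+1)·PV
  1       375.00       343.7214       343.7214         687.4427
  2       375.00       315.0517       630.1033       1,890.3099
  3       375.00       288.7733       866.3199       3,465.2794
  4       375.00       264.6868     1,058.7472       5,293.7358
  5    25,375.00    16,416.5653    82,082.8264     492,496.9584
  Σ                 17,628.7984    84,981.7181     503,833.7263
P = 17,628.7984; D_Mac = 4.82062 yrs; D_mod = 4.41853 yrs; C = 24.01126.
Duration effect: -4.41853 × (-0.022) = +0.097208
Convexity effect: 0.5 × 24.01126 × (-0.022)² = +0.0058107
ΔP/P ≈ +0.097208 + 0.0058107 = +0.103018 = +10.3018%.

+10.302%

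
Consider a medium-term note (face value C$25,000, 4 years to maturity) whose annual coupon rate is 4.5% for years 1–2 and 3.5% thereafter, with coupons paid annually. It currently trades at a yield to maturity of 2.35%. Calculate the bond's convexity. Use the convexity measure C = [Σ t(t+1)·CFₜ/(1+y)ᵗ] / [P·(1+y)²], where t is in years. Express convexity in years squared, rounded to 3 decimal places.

With y = 0.0235:
  t   CF        PV=CF/(1+0.0235)^t    t·PV        t(t+1)·PV
  1     1,125.00     1,099.1695     1,099.1695       2,198.3390
  2     1,125.00     1,073.9321     2,147.8642       6,443.5927
  3       875.00       816.1021     2,448.3064       9,793.2256
  4    25,875.00    23,579.1948    94,316.7792     471,583.8961
  Σ                 26,568.3986   100,012.1193     490,019.0534
P = 26,568.3986.
Convexity = Σ t(t+1)·PV / [P·(1+y)²] = 490,019.0534 / (26,568.3986 × 1.047552) = 17.60645.

17.606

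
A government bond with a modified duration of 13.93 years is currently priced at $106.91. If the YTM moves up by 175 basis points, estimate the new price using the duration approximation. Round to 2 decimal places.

$80.85

Duration approximation: ΔP/P ≈ -D_mod · Δy = -13.93 × (+0.0175) = -0.243775.
New price ≈ 106.91 × (1 - 0.243775) = 80.84801475.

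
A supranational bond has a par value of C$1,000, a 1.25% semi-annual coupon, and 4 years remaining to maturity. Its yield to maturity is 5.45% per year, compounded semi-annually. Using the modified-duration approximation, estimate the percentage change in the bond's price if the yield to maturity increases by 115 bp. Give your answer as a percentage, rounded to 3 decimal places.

-4.372%

Periodic yield y = 0.02725. Modified duration first:
  t   CF        PV=CF/(1+0.02725)^t    t·PV
  1         6.25         6.0842         6.0842
  2         6.25         5.9228        11.8456
  3         6.25         5.7657        17.2971
  4         6.25         5.6127        22.4510
  5         6.25         5.4639        27.3193
  6         6.25         5.3189        31.9135
  7         6.25         5.1778        36.2447
  8     1,006.25       811.5153     6,492.1221
  Σ                    850.8613     6,645.2775
P = 850.8613; D_Mac = 7.81006 half-year periods = 3.90503 yrs; D_mod = 3.90503/(1+0.02725) = 3.80144 yrs.
ΔP/P ≈ -D_mod · Δy = -3.80144 × (+0.0115) = -0.043717 = -4.3717%.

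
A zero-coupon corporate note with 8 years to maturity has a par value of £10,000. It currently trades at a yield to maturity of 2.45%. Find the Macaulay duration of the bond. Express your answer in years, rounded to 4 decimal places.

8.0000 years

A zero-coupon bond has a single cash flow at maturity, so its Macaulay duration equals its maturity: 8 years.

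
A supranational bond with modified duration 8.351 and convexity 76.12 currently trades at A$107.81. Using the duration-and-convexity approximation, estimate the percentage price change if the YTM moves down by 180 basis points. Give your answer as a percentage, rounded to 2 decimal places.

Duration effect: -D_mod·Δy = -8.351 × (-0.018) = +0.150318
Convexity effect: ½·C·(Δy)² = 0.5 × 76.12 × (-0.018)² = +0.01233144
ΔP/P ≈ +0.150318 + 0.01233144 = +0.16264944
= +16.264944%.

+16.26%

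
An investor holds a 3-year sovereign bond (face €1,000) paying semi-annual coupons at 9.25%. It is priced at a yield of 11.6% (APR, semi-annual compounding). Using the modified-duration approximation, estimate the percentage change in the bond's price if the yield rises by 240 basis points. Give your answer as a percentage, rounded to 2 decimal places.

Periodic yield y = 0.058. Modified duration first:
  t   CF        PV=CF/(1+0.058)^t    t·PV
  1        46.25        43.7146        43.7146
  2        46.25        41.3181        82.6362
  3        46.25        39.0530       117.1591
  4        46.25        36.9121       147.6485
  5        46.25        34.8886       174.4429
  6     1,046.25       745.9702     4,475.8211
  Σ                    941.8566     5,041.4224
P = 941.8566; D_Mac = 5.35264 half-year periods = 2.67632 yrs; D_mod = 2.67632/(1+0.058) = 2.52960 yrs.
ΔP/P ≈ -D_mod · Δy = -2.52960 × (+0.024) = -0.060711 = -6.0711%.

-6.07%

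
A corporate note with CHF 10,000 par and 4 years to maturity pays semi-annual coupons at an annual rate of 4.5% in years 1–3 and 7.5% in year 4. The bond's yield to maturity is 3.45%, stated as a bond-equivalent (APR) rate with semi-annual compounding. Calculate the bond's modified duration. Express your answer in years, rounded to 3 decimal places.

3.650 years

Periodic yield y = 0.01725. First find Macaulay duration:
  t   CF        PV=CF/(1+0.01725)^t    t·PV
  1       225.00       221.1846       221.1846
  2       225.00       217.4338       434.8677
  3       225.00       213.7467       641.2401
  4       225.00       210.1221       840.4884
  5       225.00       206.5590     1,032.7948
  6       225.00       203.0562     1,218.3374
  7       375.00       332.6882     2,328.8173
  8    10,375.00     9,048.2901    72,386.3210
  Σ                 10,653.0807    79,104.0512
P = 10,653.0807; Macaulay duration = 79,104.0512 / 10,653.0807 = 7.42546 half-year periods = 3.71273 years.
Modified duration = D_Mac / (1 + y) = 3.71273 / 1.01725 = 3.64977 years.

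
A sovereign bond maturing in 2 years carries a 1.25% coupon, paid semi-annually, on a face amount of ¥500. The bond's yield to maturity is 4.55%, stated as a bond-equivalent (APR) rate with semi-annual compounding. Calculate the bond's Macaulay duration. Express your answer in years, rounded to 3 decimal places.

Periodic yield y = 0.02275. Discount each cash flow and weight by its period:
  t   CF        PV=CF/(1+0.02275)^t    t·PV
  1        3.125         3.0555         3.0555
  2        3.125         2.9875         5.9750
  3        3.125         2.9211         8.7632
  4      503.125       459.8307     1,839.3227
  Σ                    468.7948     1,857.1165
Price P = Σ PV = 468.7948.
Macaulay duration = Σ(t·PV) / P = 1,857.1165 / 468.7948 = 3.96147 half-year periods.
In years: 3.96147 / 2 = 1.98074 years.

1.981 years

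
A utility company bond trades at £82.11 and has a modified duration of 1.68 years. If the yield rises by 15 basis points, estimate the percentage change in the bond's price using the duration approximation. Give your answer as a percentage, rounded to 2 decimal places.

-0.25%

Duration approximation: ΔP/P ≈ -D_mod · Δy = -1.68 × (+0.0015) = -0.002520.
As a percentage: -0.2520%.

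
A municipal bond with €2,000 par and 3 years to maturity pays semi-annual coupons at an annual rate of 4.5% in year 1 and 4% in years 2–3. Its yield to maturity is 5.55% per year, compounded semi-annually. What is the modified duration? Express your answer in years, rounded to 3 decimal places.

Periodic yield y = 0.02775. First find Macaulay duration:
  t   CF        PV=CF/(1+0.02775)^t    t·PV
  1        45.00        43.7850        43.7850
  2        45.00        42.6027        85.2055
  3        40.00        36.8466       110.5398
  4        40.00        35.8517       143.4069
  5        40.00        34.8837       174.4185
  6     2,040.00     1,731.0326    10,386.1958
  Σ                  1,925.0024    10,943.5515
P = 1,925.0024; Macaulay duration = 10,943.5515 / 1,925.0024 = 5.68495 half-year periods = 2.84248 years.
Modified duration = D_Mac / (1 + y) = 2.84248 / 1.02775 = 2.76573 years.

2.766 years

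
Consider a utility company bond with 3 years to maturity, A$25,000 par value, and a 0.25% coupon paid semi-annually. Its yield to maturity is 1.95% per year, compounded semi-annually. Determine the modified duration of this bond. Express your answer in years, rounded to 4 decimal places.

2.9615 years

Periodic yield y = 0.00975. First find Macaulay duration:
  t   CF        PV=CF/(1+0.00975)^t    t·PV
  1        31.25        30.9483        30.9483
  2        31.25        30.6494        61.2988
  3        31.25        30.3535        91.0604
  4        31.25        30.0604       120.2415
  5        31.25        29.7701       148.8506
  6    25,031.25    23,615.6208   141,693.7248
  Σ                 23,767.4025   142,146.1245
P = 23,767.4025; Macaulay duration = 142,146.1245 / 23,767.4025 = 5.98072 half-year periods = 2.99036 years.
Modified duration = D_Mac / (1 + y) = 2.99036 / 1.00975 = 2.96148 years.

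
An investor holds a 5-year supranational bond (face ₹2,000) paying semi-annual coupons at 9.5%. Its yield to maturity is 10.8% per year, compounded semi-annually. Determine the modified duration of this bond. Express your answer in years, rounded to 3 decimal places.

3.859 years

Periodic yield y = 0.054. First find Macaulay duration:
  t   CF        PV=CF/(1+0.054)^t    t·PV
  1        95.00        90.1328        90.1328
  2        95.00        85.5150       171.0300
  3        95.00        81.1338       243.4014
  4        95.00        76.9770       307.9081
  5        95.00        73.0332       365.1662
  6        95.00        69.2915       415.7490
  7        95.00        65.7415       460.1902
  8        95.00        62.3733       498.9864
  9        95.00        59.1777       532.5993
  10    2,095.00     1,238.1633    12,381.6328
  Σ                  1,901.5391    15,466.7962
P = 1,901.5391; Macaulay duration = 15,466.7962 / 1,901.5391 = 8.13383 half-year periods = 4.06692 years.
Modified duration = D_Mac / (1 + y) = 4.06692 / 1.054 = 3.85855 years.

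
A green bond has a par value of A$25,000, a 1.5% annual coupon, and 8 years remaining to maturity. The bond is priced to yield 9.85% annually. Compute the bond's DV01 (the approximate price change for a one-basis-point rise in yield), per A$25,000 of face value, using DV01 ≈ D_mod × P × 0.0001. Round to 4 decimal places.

A$9.3213

Periodic yield y = 0.0985.
  t   CF        PV=CF/(1+0.0985)^t    t·PV
  1       375.00       341.3746       341.3746
  2       375.00       310.7643       621.5286
  3       375.00       282.8988       848.6964
  4       375.00       257.5319     1,030.1276
  5       375.00       234.4396     1,172.1980
  6       375.00       213.4179     1,280.5076
  7       375.00       194.2812     1,359.9686
  8    25,375.00    11,967.5585    95,740.4684
  Σ                 13,802.2669   102,394.8697
P = 13,802.2669; D_Mac = 7.41870 yrs; D_mod = 6.75348 yrs.
DV01 ≈ 6.75348 × 13,802.2669 × 0.0001 = 9.321335.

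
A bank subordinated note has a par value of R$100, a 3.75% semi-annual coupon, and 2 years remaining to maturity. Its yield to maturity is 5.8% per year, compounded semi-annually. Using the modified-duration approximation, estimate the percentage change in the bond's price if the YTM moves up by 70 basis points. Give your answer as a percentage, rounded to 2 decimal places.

-1.32%

Periodic yield y = 0.029. Modified duration first:
  t   CF        PV=CF/(1+0.029)^t    t·PV
  1        1.875         1.8222         1.8222
  2        1.875         1.7708         3.5416
  3        1.875         1.7209         5.1627
  4      101.875        90.8670       363.4679
  Σ                     96.1808       373.9944
P = 96.1808; D_Mac = 3.88845 half-year periods = 1.94422 yrs; D_mod = 1.94422/(1+0.029) = 1.88943 yrs.
ΔP/P ≈ -D_mod · Δy = -1.88943 × (+0.007) = -0.013226 = -1.3226%.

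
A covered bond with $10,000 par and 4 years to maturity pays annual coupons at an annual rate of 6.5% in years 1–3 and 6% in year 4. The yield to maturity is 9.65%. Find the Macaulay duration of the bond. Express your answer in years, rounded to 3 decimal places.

3.626 years

Periodic yield y = 0.0965. Discount each cash flow and weight by its year:
  t   CF        PV=CF/(1+0.0965)^t    t·PV
  1       650.00       592.7953       592.7953
  2       650.00       540.6249     1,081.2499
  3       650.00       493.0460     1,479.1380
  4    10,600.00     7,332.8250    29,331.3000
  Σ                  8,959.2912    32,484.4832
Price P = Σ PV = 8,959.2912.
Macaulay duration = Σ(t·PV) / P = 32,484.4832 / 8,959.2912 = 3.62579 years.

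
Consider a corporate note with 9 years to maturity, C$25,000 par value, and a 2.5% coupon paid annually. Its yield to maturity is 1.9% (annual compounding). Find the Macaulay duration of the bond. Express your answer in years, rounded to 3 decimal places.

8.194 years

Periodic yield y = 0.019. Discount each cash flow and weight by its year:
  t   CF        PV=CF/(1+0.019)^t    t·PV
  1       625.00       613.3464       613.3464
  2       625.00       601.9101     1,203.8203
  3       625.00       590.6871     1,772.0612
  4       625.00       579.6733     2,318.6931
  5       625.00       568.8648     2,844.3242
  6       625.00       558.2579     3,349.5477
  7       625.00       547.8488     3,834.9417
  8       625.00       537.6338     4,301.0702
  9    25,625.00    21,631.9773   194,687.7955
  Σ                 26,230.1996   214,925.6003
Price P = Σ PV = 26,230.1996.
Macaulay duration = Σ(t·PV) / P = 214,925.6003 / 26,230.1996 = 8.19382 years.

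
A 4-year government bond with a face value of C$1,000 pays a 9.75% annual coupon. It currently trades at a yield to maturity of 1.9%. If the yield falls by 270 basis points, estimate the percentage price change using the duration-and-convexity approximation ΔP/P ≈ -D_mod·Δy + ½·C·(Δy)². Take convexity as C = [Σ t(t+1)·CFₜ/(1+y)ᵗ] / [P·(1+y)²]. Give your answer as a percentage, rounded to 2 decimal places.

+10.04%

With y = 0.019:
  t   CF        PV=CF/(1+0.019)^t    t·PV        t(t+1)·PV
  1        97.50        95.6820        95.6820         191.3641
  2        97.50        93.8980       187.7960         563.3879
  3        97.50        92.1472       276.4415       1,105.7662
  4     1,097.50     1,017.9063     4,071.6251      20,358.1256
  Σ                  1,299.6335     4,631.5447      22,218.6437
P = 1,299.6335; D_Mac = 3.56373 yrs; D_mod = 3.49728 yrs; C = 16.46449.
Duration effect: -3.49728 × (-0.027) = +0.094427
Convexity effect: 0.5 × 16.46449 × (-0.027)² = +0.0060013
ΔP/P ≈ +0.094427 + 0.0060013 = +0.100428 = +10.0428%.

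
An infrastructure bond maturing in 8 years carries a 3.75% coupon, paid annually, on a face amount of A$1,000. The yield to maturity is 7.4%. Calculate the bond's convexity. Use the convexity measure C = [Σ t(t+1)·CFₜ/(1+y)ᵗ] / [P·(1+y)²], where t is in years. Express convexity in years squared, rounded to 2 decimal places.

With y = 0.074:
  t   CF        PV=CF/(1+0.074)^t    t·PV        t(t+1)·PV
  1        37.50        34.9162        34.9162          69.8324
  2        37.50        32.5104        65.0209         195.0626
  3        37.50        30.2704        90.8113         363.2450
  4        37.50        28.1847       112.7390         563.6949
  5        37.50        26.2428       131.2139         787.2834
  6        37.50        24.4346       146.6077       1,026.2540
  7        37.50        22.7510       159.2573       1,274.0584
  8     1,037.50       586.0759     4,688.6071      42,197.4640
  Σ                    785.3861     5,429.1733      46,476.8947
P = 785.3861.
Convexity = Σ t(t+1)·PV / [P·(1+y)²] = 46,476.8947 / (785.3861 × 1.153476) = 51.30330.

51.30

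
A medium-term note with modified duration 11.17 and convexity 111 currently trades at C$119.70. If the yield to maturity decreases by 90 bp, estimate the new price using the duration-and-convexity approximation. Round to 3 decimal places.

Duration effect: -D_mod·Δy = -11.17 × (-0.009) = +0.100530
Convexity effect: ½·C·(Δy)² = 0.5 × 111 × (-0.009)² = +0.0044955
ΔP/P ≈ +0.100530 + 0.0044955 = +0.1050255
New price ≈ 119.70 × (1 + 0.1050255) = 132.27155235.

C$132.272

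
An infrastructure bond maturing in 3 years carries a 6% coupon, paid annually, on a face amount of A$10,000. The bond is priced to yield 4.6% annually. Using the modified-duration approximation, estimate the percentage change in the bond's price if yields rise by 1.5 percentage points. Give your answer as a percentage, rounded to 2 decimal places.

Periodic yield y = 0.046. Modified duration first:
  t   CF        PV=CF/(1+0.046)^t    t·PV
  1       600.00       573.6138       573.6138
  2       600.00       548.3879     1,096.7758
  3    10,600.00     9,262.1287    27,786.3861
  Σ                 10,384.1304    29,456.7757
P = 10,384.1304; D_Mac = 2.83671 yrs; D_mod = 2.83671/(1+0.046) = 2.71196 yrs.
ΔP/P ≈ -D_mod · Δy = -2.71196 × (+0.015) = -0.040679 = -4.0679%.

-4.07%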